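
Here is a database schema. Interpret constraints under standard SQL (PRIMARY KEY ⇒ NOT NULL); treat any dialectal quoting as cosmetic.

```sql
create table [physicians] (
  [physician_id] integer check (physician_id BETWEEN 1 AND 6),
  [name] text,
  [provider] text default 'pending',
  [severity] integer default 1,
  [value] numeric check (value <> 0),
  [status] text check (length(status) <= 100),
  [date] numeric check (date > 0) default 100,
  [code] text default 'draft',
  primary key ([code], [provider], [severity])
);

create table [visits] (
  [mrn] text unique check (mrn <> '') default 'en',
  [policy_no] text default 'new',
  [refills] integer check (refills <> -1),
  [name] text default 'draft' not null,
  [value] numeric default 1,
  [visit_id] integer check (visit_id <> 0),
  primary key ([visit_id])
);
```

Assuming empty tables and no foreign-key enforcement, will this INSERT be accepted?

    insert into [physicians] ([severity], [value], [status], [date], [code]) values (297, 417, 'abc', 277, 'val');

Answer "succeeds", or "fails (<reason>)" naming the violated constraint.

NOT NULL columns: code is supplied; provider defaults to 'pending'; severity is supplied.
CHECK constraints: 417 satisfies (value <> 0); 'abc' satisfies (length(status) <= 100); 277 satisfies (date > 0).
No constraint is violated.

succeeds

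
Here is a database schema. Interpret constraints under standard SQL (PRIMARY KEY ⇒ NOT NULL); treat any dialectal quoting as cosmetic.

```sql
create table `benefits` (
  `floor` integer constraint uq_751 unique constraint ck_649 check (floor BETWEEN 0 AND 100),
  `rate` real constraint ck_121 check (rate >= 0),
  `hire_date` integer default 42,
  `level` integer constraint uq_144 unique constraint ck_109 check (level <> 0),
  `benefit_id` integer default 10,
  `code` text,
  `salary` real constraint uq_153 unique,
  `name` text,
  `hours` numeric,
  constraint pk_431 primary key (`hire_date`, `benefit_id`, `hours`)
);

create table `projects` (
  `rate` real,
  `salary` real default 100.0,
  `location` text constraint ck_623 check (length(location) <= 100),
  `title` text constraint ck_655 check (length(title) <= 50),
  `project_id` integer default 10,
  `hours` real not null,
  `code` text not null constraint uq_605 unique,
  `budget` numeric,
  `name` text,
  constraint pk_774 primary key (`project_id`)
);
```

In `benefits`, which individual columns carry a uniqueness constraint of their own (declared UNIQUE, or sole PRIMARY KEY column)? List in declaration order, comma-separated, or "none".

floor, level, salary

- floor: declared UNIQUE → unique.
- rate: no UNIQUE or single-column PK constraint.
- hire_date: part of a composite PRIMARY KEY — only the tuple is unique, not this column on its own.
- level: declared UNIQUE → unique.
- benefit_id: part of a composite PRIMARY KEY — only the tuple is unique, not this column on its own.
- code: no UNIQUE or single-column PK constraint.
- salary: declared UNIQUE → unique.
- name: no UNIQUE or single-column PK constraint.
- hours: part of a composite PRIMARY KEY — only the tuple is unique, not this column on its own.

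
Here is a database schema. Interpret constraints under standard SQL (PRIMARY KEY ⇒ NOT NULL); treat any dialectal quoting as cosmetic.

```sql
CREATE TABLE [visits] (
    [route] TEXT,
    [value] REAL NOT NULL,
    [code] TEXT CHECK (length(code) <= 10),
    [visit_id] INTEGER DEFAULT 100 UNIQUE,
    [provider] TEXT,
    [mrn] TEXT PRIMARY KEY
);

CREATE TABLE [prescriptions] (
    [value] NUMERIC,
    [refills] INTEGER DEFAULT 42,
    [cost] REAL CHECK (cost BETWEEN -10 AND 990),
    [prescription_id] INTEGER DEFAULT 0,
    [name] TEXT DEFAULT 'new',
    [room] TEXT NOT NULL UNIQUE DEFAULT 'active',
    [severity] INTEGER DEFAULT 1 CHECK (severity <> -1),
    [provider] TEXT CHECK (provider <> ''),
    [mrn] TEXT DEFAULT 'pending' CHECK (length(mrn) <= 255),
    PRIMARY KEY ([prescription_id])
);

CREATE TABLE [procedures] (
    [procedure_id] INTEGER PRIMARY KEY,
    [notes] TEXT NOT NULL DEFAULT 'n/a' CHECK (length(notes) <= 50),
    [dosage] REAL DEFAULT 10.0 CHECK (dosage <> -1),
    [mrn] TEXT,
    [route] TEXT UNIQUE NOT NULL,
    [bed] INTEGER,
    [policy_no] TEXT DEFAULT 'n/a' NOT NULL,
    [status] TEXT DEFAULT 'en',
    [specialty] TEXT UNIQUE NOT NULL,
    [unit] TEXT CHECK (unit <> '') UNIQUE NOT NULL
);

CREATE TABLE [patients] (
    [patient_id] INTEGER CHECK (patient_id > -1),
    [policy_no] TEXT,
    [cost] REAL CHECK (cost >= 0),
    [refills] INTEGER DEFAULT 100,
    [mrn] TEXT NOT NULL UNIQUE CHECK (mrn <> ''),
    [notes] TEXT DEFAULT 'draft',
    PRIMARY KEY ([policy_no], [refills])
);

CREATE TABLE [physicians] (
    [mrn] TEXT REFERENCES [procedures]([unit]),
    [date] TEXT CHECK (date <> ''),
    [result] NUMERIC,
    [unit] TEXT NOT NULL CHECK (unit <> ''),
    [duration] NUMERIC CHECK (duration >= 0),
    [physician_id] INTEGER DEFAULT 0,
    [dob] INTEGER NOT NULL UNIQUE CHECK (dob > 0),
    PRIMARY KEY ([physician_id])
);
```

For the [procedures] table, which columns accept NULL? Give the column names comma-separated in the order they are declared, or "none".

- procedure_id: part of the PRIMARY KEY, which implies NOT NULL → not nullable.
- notes: declared NOT NULL → not nullable.
- dosage: CHECK does not forbid NULL (a CHECK constraint passes when its expression is NULL) → nullable.
- mrn: no NOT NULL constraint applies → nullable.
- route: declared NOT NULL → not nullable.
- bed: no NOT NULL constraint applies → nullable.
- policy_no: declared NOT NULL → not nullable.
- status: DEFAULT only fills an omitted column; an explicit NULL is still allowed → nullable.
- specialty: declared NOT NULL → not nullable.
- unit: declared NOT NULL → not nullable.

dosage, mrn, bed, status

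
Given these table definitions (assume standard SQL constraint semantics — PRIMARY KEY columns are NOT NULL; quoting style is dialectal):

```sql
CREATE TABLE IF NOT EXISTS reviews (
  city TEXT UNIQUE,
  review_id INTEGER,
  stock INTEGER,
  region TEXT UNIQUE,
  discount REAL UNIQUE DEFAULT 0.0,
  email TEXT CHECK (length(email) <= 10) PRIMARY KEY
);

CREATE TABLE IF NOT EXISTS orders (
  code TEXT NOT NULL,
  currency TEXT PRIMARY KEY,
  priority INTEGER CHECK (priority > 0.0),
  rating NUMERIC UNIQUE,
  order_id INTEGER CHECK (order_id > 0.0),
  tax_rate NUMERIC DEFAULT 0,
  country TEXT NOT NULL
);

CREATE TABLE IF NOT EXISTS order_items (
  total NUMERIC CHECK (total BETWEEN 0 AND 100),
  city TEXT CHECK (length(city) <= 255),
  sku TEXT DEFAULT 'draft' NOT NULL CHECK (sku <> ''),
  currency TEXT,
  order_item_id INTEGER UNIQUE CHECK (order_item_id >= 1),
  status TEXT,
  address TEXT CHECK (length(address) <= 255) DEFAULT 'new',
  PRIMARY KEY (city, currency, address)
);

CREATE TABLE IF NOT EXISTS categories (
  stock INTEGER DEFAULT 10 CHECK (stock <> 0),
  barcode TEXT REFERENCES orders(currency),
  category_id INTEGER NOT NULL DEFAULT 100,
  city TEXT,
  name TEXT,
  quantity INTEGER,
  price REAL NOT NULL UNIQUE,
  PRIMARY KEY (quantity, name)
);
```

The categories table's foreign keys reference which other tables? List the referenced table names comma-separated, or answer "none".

- barcode REFERENCES orders(currency).

orders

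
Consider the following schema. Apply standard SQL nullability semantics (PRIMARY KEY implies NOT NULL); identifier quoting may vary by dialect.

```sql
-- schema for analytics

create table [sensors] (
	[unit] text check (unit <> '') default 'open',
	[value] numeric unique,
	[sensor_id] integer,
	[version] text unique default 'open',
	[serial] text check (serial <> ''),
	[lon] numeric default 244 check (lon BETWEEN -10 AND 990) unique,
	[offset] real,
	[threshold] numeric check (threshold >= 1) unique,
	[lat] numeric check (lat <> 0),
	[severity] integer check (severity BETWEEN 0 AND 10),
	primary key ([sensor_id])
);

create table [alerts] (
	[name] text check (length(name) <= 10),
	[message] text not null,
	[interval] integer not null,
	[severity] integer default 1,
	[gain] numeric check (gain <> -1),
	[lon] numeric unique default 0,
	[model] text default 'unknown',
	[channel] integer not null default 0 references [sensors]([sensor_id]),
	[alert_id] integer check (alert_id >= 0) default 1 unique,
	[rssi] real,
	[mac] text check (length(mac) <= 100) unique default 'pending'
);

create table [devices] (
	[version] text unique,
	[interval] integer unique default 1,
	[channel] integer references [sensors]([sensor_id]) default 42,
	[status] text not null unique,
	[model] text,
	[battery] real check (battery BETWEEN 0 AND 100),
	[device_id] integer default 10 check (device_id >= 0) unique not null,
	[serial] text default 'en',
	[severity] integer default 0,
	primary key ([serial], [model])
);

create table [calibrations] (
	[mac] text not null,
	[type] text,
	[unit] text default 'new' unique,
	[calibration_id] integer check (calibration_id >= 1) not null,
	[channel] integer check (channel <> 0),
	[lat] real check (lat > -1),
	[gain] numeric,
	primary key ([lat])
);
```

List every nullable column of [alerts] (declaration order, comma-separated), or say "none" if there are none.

name, severity, gain, lon, model, alert_id, rssi, mac

- name: CHECK does not forbid NULL (a CHECK constraint passes when its expression is NULL) → nullable.
- message: declared NOT NULL → not nullable.
- interval: declared NOT NULL → not nullable.
- severity: DEFAULT only fills an omitted column; an explicit NULL is still allowed → nullable.
- gain: CHECK does not forbid NULL (a CHECK constraint passes when its expression is NULL) → nullable.
- lon: UNIQUE does not imply NOT NULL → nullable.
- model: DEFAULT only fills an omitted column; an explicit NULL is still allowed → nullable.
- channel: declared NOT NULL → not nullable.
- alert_id: CHECK does not forbid NULL (a CHECK constraint passes when its expression is NULL) → nullable.
- rssi: no NOT NULL constraint applies → nullable.
- mac: CHECK does not forbid NULL (a CHECK constraint passes when its expression is NULL) → nullable.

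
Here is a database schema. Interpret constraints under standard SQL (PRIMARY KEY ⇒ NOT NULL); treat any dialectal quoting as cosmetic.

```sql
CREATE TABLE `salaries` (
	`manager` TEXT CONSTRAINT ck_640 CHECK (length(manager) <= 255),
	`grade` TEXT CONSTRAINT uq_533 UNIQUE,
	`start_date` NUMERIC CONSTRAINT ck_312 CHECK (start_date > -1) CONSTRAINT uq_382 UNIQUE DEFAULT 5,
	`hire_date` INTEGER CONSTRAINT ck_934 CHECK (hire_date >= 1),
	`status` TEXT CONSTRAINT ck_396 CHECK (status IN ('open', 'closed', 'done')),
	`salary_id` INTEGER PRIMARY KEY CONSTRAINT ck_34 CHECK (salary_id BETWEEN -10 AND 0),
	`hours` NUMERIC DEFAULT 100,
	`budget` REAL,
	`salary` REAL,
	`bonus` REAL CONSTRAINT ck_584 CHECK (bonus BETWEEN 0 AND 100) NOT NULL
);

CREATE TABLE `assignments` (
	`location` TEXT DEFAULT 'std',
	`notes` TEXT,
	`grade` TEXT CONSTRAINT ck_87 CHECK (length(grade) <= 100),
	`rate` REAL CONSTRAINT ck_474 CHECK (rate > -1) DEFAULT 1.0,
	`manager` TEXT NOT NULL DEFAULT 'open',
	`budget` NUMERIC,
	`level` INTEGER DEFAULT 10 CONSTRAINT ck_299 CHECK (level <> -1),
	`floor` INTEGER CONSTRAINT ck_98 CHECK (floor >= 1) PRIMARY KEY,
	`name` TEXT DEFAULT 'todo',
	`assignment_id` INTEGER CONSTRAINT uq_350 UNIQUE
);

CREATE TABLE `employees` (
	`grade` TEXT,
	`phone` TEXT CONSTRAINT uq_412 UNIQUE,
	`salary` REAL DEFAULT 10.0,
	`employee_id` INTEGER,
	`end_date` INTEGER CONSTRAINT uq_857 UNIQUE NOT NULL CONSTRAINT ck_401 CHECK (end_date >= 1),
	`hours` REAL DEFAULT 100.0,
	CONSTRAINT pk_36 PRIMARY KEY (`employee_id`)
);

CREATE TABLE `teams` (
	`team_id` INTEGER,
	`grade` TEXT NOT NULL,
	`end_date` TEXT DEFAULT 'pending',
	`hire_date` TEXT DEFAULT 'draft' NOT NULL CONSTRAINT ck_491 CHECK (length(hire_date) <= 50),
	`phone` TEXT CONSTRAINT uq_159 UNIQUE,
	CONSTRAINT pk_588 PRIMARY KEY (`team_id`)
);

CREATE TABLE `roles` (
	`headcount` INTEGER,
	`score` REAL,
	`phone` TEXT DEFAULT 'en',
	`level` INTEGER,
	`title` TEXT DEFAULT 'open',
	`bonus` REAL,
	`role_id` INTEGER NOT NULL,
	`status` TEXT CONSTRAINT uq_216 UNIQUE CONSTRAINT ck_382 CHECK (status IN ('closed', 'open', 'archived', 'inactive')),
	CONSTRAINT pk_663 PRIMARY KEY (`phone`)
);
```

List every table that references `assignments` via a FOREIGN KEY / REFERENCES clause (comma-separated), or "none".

No REFERENCES clause anywhere in the schema names assignments.

none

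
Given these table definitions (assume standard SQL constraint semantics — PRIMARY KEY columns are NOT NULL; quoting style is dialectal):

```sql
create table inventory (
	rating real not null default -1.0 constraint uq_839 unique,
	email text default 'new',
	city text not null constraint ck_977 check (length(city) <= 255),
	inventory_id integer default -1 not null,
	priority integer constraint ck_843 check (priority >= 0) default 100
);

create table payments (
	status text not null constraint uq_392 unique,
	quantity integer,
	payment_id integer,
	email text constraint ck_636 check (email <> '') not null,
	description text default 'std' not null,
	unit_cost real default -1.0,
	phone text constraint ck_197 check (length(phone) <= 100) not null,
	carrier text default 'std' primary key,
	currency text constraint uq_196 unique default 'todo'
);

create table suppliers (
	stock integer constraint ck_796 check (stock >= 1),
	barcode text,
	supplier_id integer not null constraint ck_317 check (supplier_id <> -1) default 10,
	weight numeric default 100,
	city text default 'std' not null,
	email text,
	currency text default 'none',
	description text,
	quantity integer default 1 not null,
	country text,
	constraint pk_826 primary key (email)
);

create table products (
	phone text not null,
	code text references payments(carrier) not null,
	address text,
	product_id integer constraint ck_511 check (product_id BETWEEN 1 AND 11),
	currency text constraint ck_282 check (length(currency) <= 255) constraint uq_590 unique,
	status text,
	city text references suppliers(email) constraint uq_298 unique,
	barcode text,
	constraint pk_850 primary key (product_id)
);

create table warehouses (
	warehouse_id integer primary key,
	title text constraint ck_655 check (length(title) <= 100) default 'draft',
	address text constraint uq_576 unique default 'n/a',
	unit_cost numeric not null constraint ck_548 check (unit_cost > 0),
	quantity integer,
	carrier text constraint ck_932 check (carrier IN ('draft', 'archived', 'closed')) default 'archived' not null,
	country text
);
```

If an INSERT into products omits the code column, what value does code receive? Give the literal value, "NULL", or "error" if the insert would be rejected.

code has no DEFAULT clause.
Omitting it would insert NULL, but it is declared NOT NULL, so the INSERT fails.

error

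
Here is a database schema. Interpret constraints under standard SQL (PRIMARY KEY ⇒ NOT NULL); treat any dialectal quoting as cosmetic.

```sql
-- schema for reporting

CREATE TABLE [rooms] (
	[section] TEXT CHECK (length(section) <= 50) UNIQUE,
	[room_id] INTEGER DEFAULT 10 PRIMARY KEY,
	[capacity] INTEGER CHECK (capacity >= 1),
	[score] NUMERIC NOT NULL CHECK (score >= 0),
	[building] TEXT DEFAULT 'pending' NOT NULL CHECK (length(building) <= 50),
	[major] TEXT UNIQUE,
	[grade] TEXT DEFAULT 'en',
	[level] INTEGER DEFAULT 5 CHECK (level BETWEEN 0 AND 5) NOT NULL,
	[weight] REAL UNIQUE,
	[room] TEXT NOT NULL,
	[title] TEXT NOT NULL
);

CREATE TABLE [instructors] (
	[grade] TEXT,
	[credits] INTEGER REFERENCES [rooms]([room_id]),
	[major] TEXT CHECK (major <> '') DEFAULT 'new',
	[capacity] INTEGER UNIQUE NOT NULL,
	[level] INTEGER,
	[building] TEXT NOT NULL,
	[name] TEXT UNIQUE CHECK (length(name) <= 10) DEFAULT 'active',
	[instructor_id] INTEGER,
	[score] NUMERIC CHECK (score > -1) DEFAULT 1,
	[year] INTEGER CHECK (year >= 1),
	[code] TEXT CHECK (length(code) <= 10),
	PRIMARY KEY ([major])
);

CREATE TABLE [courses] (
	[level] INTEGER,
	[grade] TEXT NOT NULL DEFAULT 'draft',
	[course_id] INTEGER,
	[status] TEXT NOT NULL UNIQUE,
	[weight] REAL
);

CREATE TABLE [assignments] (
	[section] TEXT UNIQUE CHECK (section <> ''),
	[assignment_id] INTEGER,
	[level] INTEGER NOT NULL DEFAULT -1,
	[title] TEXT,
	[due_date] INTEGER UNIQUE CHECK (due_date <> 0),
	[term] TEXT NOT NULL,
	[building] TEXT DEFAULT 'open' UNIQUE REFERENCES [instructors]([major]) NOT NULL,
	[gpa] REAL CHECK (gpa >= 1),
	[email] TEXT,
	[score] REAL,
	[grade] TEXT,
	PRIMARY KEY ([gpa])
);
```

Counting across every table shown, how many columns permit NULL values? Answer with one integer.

rooms: 5 nullable (section, capacity, major, grade, weight — PK (room_id) and explicit NOT NULL columns excluded).
instructors: 8 nullable (grade, credits, level, name, instructor_id, score, year, code — PK (major) and explicit NOT NULL columns excluded).
courses: 3 nullable (level, course_id, weight — PK none and explicit NOT NULL columns excluded).
assignments: 7 nullable (section, assignment_id, title, due_date, email, score, grade — PK (gpa) and explicit NOT NULL columns excluded).
Total: 5 + 8 + 3 + 7 = 23.

23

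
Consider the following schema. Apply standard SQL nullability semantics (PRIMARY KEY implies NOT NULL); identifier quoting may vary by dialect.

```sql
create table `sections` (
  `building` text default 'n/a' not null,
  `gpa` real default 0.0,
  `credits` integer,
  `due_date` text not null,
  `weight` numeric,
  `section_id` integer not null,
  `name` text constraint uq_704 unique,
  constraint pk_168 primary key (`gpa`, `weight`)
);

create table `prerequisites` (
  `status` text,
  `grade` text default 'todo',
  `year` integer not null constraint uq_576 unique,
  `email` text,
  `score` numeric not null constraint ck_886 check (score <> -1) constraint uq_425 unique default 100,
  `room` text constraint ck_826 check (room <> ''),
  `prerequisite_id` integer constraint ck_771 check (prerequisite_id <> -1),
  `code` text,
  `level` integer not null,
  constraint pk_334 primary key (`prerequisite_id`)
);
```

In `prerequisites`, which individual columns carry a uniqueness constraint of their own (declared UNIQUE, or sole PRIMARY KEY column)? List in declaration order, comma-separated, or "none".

- status: no UNIQUE or single-column PK constraint.
- grade: no UNIQUE or single-column PK constraint.
- year: declared UNIQUE → unique.
- email: no UNIQUE or single-column PK constraint.
- score: declared UNIQUE → unique.
- room: no UNIQUE or single-column PK constraint.
- prerequisite_id: single-column PRIMARY KEY → unique.
- code: no UNIQUE or single-column PK constraint.
- level: no UNIQUE or single-column PK constraint.

year, score, prerequisite_id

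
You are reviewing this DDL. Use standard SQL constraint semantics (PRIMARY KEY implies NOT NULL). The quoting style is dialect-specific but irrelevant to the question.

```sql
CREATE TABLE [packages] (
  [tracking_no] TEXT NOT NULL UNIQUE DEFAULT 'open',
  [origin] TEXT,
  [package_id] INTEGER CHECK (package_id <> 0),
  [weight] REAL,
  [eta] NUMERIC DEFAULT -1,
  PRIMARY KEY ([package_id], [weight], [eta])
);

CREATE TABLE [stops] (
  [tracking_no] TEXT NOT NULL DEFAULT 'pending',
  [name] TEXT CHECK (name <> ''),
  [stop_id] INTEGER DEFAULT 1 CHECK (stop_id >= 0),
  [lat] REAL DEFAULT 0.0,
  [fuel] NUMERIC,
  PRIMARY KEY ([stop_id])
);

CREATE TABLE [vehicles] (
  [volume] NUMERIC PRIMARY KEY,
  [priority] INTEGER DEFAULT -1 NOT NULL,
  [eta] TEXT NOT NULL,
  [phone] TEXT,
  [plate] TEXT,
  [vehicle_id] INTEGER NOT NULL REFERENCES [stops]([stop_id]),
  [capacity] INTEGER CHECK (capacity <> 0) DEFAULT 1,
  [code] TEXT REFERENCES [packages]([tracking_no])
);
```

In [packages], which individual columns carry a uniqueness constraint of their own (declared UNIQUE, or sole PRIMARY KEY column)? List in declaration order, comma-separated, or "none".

tracking_no

- tracking_no: declared UNIQUE → unique.
- origin: no UNIQUE or single-column PK constraint.
- package_id: part of a composite PRIMARY KEY — only the tuple is unique, not this column on its own.
- weight: part of a composite PRIMARY KEY — only the tuple is unique, not this column on its own.
- eta: part of a composite PRIMARY KEY — only the tuple is unique, not this column on its own.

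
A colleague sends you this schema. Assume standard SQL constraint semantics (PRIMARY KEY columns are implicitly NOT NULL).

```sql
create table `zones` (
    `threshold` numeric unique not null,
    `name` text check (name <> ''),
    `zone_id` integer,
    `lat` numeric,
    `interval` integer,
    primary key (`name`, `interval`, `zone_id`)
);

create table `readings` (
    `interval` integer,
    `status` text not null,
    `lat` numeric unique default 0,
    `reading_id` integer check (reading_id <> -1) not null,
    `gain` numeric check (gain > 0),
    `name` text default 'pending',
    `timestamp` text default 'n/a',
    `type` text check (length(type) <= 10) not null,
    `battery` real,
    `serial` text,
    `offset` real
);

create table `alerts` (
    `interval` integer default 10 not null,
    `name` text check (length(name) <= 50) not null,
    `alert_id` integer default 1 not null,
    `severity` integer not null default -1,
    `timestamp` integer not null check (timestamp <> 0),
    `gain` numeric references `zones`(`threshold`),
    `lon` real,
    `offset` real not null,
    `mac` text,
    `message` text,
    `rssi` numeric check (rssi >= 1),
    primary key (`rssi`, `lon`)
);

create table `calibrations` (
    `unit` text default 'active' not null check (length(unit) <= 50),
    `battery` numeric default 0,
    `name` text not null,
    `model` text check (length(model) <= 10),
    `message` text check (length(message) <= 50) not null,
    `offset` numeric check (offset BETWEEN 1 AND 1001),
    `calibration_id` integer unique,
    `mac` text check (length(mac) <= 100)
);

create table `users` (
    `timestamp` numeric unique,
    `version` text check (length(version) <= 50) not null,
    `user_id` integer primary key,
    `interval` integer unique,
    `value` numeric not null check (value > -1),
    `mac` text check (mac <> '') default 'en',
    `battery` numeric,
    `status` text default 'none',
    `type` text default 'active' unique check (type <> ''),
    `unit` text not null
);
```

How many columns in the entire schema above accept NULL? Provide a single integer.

zones: 1 nullable (lat — PK (name, interval, zone_id) and explicit NOT NULL columns excluded).
readings: 8 nullable (interval, lat, gain, name, timestamp, battery, serial, offset — PK none and explicit NOT NULL columns excluded).
alerts: 3 nullable (gain, mac, message — PK (rssi, lon) and explicit NOT NULL columns excluded).
calibrations: 5 nullable (battery, model, offset, calibration_id, mac — PK none and explicit NOT NULL columns excluded).
users: 6 nullable (timestamp, interval, mac, battery, status, type — PK (user_id) and explicit NOT NULL columns excluded).
Total: 1 + 8 + 3 + 5 + 6 = 23.

23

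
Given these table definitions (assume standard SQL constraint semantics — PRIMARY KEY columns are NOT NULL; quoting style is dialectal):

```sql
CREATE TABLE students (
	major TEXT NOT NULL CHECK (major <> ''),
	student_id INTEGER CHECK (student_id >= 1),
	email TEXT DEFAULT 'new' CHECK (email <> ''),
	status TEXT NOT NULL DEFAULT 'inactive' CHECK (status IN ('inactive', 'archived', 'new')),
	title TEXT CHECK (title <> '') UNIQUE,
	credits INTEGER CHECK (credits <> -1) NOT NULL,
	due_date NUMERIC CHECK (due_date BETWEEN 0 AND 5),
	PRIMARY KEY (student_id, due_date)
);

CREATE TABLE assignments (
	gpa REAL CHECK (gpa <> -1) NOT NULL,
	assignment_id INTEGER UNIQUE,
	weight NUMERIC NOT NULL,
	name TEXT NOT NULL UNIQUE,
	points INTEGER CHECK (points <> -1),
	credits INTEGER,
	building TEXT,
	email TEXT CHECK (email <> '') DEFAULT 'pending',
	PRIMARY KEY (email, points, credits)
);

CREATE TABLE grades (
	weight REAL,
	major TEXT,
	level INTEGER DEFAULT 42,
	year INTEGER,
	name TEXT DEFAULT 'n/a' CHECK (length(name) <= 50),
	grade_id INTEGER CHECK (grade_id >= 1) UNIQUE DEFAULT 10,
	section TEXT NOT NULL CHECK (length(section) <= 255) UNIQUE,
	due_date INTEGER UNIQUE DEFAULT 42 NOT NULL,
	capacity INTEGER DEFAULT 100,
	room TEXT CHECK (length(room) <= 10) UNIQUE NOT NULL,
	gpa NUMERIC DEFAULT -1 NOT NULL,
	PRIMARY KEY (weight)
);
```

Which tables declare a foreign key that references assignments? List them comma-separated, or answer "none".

none

No REFERENCES clause anywhere in the schema names assignments.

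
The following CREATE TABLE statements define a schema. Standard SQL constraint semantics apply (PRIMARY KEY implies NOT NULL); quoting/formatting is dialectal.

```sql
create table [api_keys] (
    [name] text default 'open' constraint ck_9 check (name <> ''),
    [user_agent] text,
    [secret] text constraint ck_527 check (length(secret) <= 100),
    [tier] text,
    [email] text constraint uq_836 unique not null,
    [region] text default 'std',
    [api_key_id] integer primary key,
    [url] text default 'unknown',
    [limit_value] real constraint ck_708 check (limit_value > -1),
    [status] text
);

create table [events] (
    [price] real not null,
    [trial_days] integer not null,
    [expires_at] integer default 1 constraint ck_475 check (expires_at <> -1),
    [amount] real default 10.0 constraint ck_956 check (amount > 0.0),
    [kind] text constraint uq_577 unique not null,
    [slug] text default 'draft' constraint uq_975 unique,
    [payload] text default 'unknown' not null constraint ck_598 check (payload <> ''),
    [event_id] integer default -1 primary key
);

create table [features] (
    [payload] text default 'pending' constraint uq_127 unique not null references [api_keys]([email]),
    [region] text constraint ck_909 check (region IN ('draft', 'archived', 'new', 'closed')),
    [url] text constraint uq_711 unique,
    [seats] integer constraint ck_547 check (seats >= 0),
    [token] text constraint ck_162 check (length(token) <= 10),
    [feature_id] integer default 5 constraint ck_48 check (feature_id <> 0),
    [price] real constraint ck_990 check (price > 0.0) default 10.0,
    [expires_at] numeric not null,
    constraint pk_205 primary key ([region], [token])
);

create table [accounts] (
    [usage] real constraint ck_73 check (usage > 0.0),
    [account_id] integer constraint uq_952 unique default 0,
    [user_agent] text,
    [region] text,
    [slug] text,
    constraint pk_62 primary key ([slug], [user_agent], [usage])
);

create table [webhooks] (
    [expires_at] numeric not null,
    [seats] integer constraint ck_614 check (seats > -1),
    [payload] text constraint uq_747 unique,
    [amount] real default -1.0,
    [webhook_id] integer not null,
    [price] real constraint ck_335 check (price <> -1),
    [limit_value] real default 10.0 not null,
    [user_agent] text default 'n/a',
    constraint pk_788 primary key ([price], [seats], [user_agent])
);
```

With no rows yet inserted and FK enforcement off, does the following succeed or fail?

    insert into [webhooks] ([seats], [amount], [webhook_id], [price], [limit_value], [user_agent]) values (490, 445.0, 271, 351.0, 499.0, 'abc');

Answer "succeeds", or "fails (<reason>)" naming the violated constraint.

fails (NOT NULL on expires_at)

expires_at is omitted from the column list and has no DEFAULT, so it would receive NULL.
But expires_at is declared NOT NULL.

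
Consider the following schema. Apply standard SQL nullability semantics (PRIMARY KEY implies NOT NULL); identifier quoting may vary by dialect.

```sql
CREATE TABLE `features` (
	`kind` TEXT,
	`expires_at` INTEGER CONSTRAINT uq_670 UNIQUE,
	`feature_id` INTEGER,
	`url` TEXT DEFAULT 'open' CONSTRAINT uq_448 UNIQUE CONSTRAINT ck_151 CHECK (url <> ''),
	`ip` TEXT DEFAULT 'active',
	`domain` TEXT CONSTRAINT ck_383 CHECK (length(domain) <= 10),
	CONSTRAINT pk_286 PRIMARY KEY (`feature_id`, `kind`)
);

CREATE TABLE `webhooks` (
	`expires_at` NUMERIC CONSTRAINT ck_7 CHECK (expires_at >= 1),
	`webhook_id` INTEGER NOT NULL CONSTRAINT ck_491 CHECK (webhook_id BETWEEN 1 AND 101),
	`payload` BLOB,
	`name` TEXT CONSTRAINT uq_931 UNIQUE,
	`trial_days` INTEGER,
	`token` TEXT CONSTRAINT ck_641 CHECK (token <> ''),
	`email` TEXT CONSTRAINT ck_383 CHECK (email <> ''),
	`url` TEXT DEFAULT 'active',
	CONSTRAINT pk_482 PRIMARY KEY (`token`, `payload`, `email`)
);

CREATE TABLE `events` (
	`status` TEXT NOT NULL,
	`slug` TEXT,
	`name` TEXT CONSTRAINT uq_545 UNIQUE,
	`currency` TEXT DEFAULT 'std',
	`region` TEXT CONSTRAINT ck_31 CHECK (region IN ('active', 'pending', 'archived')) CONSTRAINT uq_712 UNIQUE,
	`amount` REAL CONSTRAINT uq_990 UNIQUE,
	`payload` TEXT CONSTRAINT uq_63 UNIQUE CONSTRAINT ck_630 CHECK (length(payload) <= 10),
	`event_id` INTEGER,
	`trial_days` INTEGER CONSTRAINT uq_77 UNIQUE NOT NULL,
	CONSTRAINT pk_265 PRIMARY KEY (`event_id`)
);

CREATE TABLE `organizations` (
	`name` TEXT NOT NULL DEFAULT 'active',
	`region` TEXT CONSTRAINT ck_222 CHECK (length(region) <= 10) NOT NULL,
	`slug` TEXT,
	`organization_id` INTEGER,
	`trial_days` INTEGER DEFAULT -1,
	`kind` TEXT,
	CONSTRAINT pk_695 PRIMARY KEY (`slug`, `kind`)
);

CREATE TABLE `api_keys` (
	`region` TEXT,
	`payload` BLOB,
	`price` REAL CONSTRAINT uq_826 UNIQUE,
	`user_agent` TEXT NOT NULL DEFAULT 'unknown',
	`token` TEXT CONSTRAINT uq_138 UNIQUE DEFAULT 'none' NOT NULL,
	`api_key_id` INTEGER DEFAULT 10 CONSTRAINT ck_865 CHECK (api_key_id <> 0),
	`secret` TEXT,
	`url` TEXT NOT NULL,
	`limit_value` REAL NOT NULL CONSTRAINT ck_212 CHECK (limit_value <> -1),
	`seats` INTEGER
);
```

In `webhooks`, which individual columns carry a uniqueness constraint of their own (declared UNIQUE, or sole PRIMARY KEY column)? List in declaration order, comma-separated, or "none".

name

- expires_at: no UNIQUE or single-column PK constraint.
- webhook_id: no UNIQUE or single-column PK constraint.
- payload: part of a composite PRIMARY KEY — only the tuple is unique, not this column on its own.
- name: declared UNIQUE → unique.
- trial_days: no UNIQUE or single-column PK constraint.
- token: part of a composite PRIMARY KEY — only the tuple is unique, not this column on its own.
- email: part of a composite PRIMARY KEY — only the tuple is unique, not this column on its own.
- url: no UNIQUE or single-column PK constraint.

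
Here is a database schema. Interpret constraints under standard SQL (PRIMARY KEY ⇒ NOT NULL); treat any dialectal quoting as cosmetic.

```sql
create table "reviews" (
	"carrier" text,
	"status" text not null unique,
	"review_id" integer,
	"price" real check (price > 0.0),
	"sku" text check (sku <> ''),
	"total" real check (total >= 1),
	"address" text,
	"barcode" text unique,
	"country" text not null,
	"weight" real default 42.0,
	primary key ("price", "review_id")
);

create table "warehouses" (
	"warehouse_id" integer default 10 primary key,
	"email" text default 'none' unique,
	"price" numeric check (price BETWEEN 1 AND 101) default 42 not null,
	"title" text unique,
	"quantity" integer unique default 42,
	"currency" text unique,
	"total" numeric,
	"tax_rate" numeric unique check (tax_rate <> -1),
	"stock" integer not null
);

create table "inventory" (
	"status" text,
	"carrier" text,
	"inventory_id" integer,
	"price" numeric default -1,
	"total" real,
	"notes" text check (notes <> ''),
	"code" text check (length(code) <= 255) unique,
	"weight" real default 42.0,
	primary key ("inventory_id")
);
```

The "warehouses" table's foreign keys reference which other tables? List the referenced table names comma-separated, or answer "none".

No column in warehouses has a REFERENCES clause.

none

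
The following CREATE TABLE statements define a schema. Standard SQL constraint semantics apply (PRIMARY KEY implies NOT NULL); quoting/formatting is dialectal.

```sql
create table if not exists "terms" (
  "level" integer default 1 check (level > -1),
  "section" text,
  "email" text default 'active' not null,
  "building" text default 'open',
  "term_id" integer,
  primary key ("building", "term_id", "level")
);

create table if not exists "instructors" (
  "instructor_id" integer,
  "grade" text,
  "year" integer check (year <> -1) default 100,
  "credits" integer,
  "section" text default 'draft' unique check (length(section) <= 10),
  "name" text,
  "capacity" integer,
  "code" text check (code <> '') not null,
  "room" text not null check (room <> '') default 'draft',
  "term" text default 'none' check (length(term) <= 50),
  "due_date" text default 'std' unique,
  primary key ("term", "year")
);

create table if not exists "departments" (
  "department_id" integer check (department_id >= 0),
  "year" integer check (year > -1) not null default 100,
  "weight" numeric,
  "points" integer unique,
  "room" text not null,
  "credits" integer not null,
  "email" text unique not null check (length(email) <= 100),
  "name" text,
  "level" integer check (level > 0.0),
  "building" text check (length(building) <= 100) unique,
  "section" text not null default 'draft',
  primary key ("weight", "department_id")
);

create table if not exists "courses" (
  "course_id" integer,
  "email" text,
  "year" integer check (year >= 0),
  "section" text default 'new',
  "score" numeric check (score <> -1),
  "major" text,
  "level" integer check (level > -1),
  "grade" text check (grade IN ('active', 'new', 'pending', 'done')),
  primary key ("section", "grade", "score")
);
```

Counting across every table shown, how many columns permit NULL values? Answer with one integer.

terms: 1 nullable (section — PK (building, term_id, level) and explicit NOT NULL columns excluded).
instructors: 7 nullable (instructor_id, grade, credits, section, name, capacity, due_date — PK (term, year) and explicit NOT NULL columns excluded).
departments: 4 nullable (points, name, level, building — PK (weight, department_id) and explicit NOT NULL columns excluded).
courses: 5 nullable (course_id, email, year, major, level — PK (section, grade, score) and explicit NOT NULL columns excluded).
Total: 1 + 7 + 4 + 5 = 17.

17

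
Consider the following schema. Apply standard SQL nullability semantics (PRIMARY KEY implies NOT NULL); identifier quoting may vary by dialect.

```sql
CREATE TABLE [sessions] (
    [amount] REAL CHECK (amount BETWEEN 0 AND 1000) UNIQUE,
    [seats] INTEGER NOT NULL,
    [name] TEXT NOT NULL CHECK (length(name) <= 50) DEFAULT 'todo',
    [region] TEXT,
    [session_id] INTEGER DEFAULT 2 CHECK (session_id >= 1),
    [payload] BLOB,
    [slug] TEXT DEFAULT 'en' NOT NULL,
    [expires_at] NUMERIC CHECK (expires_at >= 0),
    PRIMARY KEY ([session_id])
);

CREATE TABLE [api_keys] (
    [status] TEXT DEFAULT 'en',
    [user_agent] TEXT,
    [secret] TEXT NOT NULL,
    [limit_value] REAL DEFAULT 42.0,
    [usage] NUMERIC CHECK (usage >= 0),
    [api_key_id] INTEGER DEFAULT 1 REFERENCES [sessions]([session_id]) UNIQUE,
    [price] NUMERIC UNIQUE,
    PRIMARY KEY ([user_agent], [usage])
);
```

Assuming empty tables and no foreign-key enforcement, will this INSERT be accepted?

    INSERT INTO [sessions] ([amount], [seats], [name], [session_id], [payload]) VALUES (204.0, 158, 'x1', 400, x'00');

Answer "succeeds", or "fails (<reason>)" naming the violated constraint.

succeeds

NOT NULL columns: name is supplied; seats is supplied; session_id is supplied; slug defaults to 'en'.
CHECK constraints: 204.0 satisfies (amount BETWEEN 0 AND 1000); 'x1' satisfies (length(name) <= 50); 400 satisfies (session_id >= 1).
No constraint is violated.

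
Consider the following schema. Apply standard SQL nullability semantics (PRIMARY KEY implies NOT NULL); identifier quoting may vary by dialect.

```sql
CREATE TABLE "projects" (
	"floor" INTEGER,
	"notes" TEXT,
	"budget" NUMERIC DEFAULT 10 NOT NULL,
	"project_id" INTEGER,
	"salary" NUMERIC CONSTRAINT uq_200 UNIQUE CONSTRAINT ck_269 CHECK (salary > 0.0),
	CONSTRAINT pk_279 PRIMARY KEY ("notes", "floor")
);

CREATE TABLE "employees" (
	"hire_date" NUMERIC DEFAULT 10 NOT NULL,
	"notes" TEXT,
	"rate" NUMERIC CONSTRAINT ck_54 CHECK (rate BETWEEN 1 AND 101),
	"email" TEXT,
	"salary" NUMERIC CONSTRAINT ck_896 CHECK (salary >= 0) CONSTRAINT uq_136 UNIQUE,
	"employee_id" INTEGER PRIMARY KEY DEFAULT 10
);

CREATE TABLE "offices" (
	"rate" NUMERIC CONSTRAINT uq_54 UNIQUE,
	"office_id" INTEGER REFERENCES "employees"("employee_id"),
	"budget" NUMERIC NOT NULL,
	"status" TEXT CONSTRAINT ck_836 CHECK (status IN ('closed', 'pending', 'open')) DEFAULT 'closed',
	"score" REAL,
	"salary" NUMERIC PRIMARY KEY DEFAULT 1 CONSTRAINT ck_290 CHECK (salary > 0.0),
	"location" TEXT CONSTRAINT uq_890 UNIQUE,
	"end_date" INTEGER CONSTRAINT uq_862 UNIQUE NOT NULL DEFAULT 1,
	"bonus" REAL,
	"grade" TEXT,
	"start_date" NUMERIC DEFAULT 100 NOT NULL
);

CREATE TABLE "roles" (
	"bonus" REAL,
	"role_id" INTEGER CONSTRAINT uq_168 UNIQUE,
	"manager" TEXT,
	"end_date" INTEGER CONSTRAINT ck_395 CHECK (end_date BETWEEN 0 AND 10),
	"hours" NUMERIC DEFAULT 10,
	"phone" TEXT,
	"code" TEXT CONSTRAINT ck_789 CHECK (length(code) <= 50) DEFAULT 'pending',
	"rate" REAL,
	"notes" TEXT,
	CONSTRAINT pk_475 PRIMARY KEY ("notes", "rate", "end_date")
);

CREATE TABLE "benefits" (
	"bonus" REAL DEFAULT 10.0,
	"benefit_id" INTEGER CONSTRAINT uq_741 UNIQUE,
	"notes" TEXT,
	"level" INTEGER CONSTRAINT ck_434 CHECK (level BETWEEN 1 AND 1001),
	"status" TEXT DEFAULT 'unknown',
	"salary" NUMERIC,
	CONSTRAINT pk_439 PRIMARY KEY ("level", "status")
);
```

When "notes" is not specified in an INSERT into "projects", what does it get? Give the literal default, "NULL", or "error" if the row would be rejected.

error

notes has no DEFAULT clause.
Omitting it would insert NULL, but it is part of the PRIMARY KEY, so the INSERT fails.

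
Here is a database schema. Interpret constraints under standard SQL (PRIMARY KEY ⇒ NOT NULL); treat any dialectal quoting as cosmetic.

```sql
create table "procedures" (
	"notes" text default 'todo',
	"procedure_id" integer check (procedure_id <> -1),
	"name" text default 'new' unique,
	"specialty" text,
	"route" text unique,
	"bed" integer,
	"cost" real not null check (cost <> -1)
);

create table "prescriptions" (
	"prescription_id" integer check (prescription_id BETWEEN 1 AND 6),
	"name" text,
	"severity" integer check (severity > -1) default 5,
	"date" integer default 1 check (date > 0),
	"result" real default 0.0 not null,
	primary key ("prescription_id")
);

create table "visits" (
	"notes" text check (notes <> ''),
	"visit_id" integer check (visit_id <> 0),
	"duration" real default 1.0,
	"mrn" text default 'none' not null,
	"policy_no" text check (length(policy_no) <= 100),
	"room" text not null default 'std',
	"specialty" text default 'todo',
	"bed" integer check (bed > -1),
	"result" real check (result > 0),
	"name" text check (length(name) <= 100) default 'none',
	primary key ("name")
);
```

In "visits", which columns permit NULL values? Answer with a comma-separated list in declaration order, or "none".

notes, visit_id, duration, policy_no, specialty, bed, result

- notes: CHECK does not forbid NULL (a CHECK constraint passes when its expression is NULL) → nullable.
- visit_id: CHECK does not forbid NULL (a CHECK constraint passes when its expression is NULL) → nullable.
- duration: DEFAULT only fills an omitted column; an explicit NULL is still allowed → nullable.
- mrn: declared NOT NULL → not nullable.
- policy_no: CHECK does not forbid NULL (a CHECK constraint passes when its expression is NULL) → nullable.
- room: declared NOT NULL → not nullable.
- specialty: DEFAULT only fills an omitted column; an explicit NULL is still allowed → nullable.
- bed: CHECK does not forbid NULL (a CHECK constraint passes when its expression is NULL) → nullable.
- result: CHECK does not forbid NULL (a CHECK constraint passes when its expression is NULL) → nullable.
- name: part of the PRIMARY KEY, which implies NOT NULL → not nullable.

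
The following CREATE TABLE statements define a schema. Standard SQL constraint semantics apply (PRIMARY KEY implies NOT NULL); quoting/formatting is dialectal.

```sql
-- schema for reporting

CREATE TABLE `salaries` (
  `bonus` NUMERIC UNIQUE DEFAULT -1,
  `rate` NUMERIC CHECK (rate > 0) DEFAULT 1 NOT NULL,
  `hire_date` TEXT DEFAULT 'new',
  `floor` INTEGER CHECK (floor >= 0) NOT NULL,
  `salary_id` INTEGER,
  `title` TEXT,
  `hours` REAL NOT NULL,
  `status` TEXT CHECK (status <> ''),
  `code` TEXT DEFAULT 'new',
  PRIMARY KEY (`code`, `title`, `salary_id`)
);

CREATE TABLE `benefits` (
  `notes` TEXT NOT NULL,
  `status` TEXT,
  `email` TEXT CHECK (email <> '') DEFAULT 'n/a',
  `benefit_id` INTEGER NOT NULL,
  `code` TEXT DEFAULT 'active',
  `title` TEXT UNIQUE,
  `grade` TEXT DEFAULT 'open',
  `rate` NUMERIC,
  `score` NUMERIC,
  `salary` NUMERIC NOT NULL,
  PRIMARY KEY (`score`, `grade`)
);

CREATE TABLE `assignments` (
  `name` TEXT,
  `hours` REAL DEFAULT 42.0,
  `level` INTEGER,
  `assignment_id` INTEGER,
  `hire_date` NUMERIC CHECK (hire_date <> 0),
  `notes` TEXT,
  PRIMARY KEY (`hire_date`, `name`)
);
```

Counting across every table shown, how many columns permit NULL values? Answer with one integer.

12

salaries: 3 nullable (bonus, hire_date, status — PK (code, title, salary_id) and explicit NOT NULL columns excluded).
benefits: 5 nullable (status, email, code, title, rate — PK (score, grade) and explicit NOT NULL columns excluded).
assignments: 4 nullable (hours, level, assignment_id, notes — PK (hire_date, name) and explicit NOT NULL columns excluded).
Total: 3 + 5 + 4 = 12.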